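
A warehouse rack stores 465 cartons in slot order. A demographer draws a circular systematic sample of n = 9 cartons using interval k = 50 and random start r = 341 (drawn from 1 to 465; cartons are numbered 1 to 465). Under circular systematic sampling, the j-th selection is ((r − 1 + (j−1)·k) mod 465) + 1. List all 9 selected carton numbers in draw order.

341, 391, 441, 26, 76, 126, 176, 226, 276

Selection 1: 341
Selection 2: 341 + 50 = 391
Selection 3: 391 + 50 = 441
Selection 4: 441 + 50 = 491 → 491 − 465 = 26
Selection 5: 26 + 50 = 76
Selection 6: 76 + 50 = 126
Selection 7: 126 + 50 = 176
Selection 8: 176 + 50 = 226
Selection 9: 226 + 50 = 276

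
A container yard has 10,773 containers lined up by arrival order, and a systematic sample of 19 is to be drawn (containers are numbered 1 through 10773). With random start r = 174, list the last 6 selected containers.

k = N/n = 10773/19 = 567
14th selection = 174 + 13×567 = 7545
15th: 7545 + 567 = 8112
16th: 8112 + 567 = 8679
17th: 8679 + 567 = 9246
18th: 9246 + 567 = 9813
19th: 9813 + 567 = 10380

7545, 8112, 8679, 9246, 9813, 10380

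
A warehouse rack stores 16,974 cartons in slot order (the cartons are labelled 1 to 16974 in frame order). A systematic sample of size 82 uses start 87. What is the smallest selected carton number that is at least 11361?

11472

k = 16974/82 = 207
Steps past start: ⌈(11361 − 87)/207⌉ = ⌈11274/207⌉ = 55
Selected carton: 87 + 55×207 = 11472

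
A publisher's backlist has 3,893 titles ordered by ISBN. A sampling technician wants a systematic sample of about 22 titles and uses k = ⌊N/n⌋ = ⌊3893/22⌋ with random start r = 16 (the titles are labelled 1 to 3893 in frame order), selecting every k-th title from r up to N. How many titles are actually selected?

k = ⌊3893/22⌋ = 176
Achieved size = ⌊(3893 − 16)/176⌋ + 1 = ⌊3877/176⌋ + 1 = 22 + 1 = 23
(last selection: 16 + 22×176 = 3888 ≤ 3893; next would be 4064 > 3893)

23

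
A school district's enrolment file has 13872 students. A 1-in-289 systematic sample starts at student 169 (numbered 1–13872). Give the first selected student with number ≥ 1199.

k = 289
Steps past start: ⌈(1199 − 169)/289⌉ = ⌈1030/289⌉ = 4
Selected student: 169 + 4×289 = 1325

1325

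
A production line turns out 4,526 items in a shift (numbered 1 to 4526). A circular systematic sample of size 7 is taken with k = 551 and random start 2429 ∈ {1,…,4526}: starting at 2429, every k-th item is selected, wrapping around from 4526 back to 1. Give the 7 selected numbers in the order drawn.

Selection 1: 2429
Selection 2: 2429 + 551 = 2980
Selection 3: 2980 + 551 = 3531
Selection 4: 3531 + 551 = 4082
Selection 5: 4082 + 551 = 4633 → 4633 − 4526 = 107
Selection 6: 107 + 551 = 658
Selection 7: 658 + 551 = 1209

2429, 2980, 3531, 4082, 107, 658, 1209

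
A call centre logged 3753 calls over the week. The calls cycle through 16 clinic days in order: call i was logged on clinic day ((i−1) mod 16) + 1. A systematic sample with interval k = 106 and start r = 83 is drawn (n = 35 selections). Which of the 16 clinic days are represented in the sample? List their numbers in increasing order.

1, 3, 5, 7, 9, 11, 13, 15

Consecutive selections differ by k = 106, so their clinic day numbers differ by 106 mod 16 = 10.
gcd(106, 16) = 2, so the sample visits 16/2 = 8 distinct residues mod 16.
Start 83 is clinic day 3; the clinic days hit are 1, 3, 5, 7, 9, 11, 13, 15.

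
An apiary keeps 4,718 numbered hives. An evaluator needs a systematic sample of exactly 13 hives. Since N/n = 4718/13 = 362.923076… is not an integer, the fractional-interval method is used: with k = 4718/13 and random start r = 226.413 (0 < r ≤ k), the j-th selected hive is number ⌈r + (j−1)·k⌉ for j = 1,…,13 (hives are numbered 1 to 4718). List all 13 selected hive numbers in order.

227, 590, 953, 1316, 1679, 2042, 2404, 2767, 3130, 3493, 3856, 4219, 4582

j=1: r + 0k = 226.413 → ⌈·⌉ = 227
j=2: r + 1k = 589.336076… → ⌈·⌉ = 590
j=3: r + 2k = 952.259153… → ⌈·⌉ = 953
j=4: r + 3k = 1315.182230… → ⌈·⌉ = 1316
j=5: r + 4k = 1678.105307… → ⌈·⌉ = 1679
j=6: r + 5k = 2041.028384… → ⌈·⌉ = 2042
j=7: r + 6k = 2403.951461… → ⌈·⌉ = 2404
j=8: r + 7k = 2766.874538… → ⌈·⌉ = 2767
j=9: r + 8k = 3129.797615… → ⌈·⌉ = 3130
j=10: r + 9k = 3492.720692… → ⌈·⌉ = 3493
j=11: r + 10k = 3855.643769… → ⌈·⌉ = 3856
j=12: r + 11k = 4218.566846… → ⌈·⌉ = 4219
j=13: r + 12k = 4581.489923… → ⌈·⌉ = 4582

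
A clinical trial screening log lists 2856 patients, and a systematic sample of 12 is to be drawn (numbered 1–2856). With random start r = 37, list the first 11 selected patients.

k = N/n = 2856/12 = 238
patient 1: 37
patient 2: 37 + 238 = 275
patient 3: 275 + 238 = 513
patient 4: 513 + 238 = 751
patient 5: 751 + 238 = 989
patient 6: 989 + 238 = 1227
patient 7: 1227 + 238 = 1465
patient 8: 1465 + 238 = 1703
patient 9: 1703 + 238 = 1941
patient 10: 1941 + 238 = 2179
patient 11: 2179 + 238 = 2417

37, 275, 513, 751, 989, 1227, 1465, 1703, 1941, 2179, 2417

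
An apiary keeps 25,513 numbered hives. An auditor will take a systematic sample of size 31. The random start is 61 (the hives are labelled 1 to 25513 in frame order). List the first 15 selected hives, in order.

61, 884, 1707, 2530, 3353, 4176, 4999, 5822, 6645, 7468, 8291, 9114, 9937, 10760, 11583

k = N/n = 25513/31 = 823
hive 1: 61
hive 2: 61 + 823 = 884
hive 3: 884 + 823 = 1707
hive 4: 1707 + 823 = 2530
hive 5: 2530 + 823 = 3353
hive 6: 3353 + 823 = 4176
hive 7: 4176 + 823 = 4999
hive 8: 4999 + 823 = 5822
hive 9: 5822 + 823 = 6645
hive 10: 6645 + 823 = 7468
hive 11: 7468 + 823 = 8291
hive 12: 8291 + 823 = 9114
hive 13: 9114 + 823 = 9937
hive 14: 9937 + 823 = 10760
hive 15: 10760 + 823 = 11583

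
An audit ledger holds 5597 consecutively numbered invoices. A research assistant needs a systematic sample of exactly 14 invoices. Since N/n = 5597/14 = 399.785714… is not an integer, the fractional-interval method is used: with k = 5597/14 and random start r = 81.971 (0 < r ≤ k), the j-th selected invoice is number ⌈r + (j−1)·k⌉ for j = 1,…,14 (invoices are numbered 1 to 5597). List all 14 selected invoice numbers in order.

82, 482, 882, 1282, 1682, 2081, 2481, 2881, 3281, 3681, 4080, 4480, 4880, 5280

j=1: r + 0k = 81.971 → ⌈·⌉ = 82
j=2: r + 1k = 481.756714… → ⌈·⌉ = 482
j=3: r + 2k = 881.542428… → ⌈·⌉ = 882
j=4: r + 3k = 1281.328142… → ⌈·⌉ = 1282
j=5: r + 4k = 1681.113857… → ⌈·⌉ = 1682
j=6: r + 5k = 2080.899571… → ⌈·⌉ = 2081
j=7: r + 6k = 2480.685285… → ⌈·⌉ = 2481
j=8: r + 7k = 2880.471 → ⌈·⌉ = 2881
j=9: r + 8k = 3280.256714… → ⌈·⌉ = 3281
j=10: r + 9k = 3680.042428… → ⌈·⌉ = 3681
j=11: r + 10k = 4079.828142… → ⌈·⌉ = 4080
j=12: r + 11k = 4479.613857… → ⌈·⌉ = 4480
j=13: r + 12k = 4879.399571… → ⌈·⌉ = 4880
j=14: r + 13k = 5279.185285… → ⌈·⌉ = 5280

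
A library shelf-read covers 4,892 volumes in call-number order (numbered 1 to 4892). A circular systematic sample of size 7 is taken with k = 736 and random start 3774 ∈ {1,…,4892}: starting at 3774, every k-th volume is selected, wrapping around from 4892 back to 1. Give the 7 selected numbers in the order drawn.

3774, 4510, 354, 1090, 1826, 2562, 3298

Selection 1: 3774
Selection 2: 3774 + 736 = 4510
Selection 3: 4510 + 736 = 5246 → 5246 − 4892 = 354
Selection 4: 354 + 736 = 1090
Selection 5: 1090 + 736 = 1826
Selection 6: 1826 + 736 = 2562
Selection 7: 2562 + 736 = 3298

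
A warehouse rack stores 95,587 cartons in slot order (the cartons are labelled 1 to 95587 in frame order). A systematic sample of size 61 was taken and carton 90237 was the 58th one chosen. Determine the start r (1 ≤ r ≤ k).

k = 95587/61 = 1567
r = 90237 − (58−1)×1567 = 90237 − 89319 = 918

918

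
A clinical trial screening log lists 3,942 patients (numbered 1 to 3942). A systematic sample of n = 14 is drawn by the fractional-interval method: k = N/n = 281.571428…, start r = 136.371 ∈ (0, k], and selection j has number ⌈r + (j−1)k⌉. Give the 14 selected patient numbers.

137, 418, 700, 982, 1263, 1545, 1826, 2108, 2389, 2671, 2953, 3234, 3516, 3797

j=1: r + 0k = 136.371 → ⌈·⌉ = 137
j=2: r + 1k = 417.942428… → ⌈·⌉ = 418
j=3: r + 2k = 699.513857… → ⌈·⌉ = 700
j=4: r + 3k = 981.085285… → ⌈·⌉ = 982
j=5: r + 4k = 1262.656714… → ⌈·⌉ = 1263
j=6: r + 5k = 1544.228142… → ⌈·⌉ = 1545
j=7: r + 6k = 1825.799571… → ⌈·⌉ = 1826
j=8: r + 7k = 2107.371 → ⌈·⌉ = 2108
j=9: r + 8k = 2388.942428… → ⌈·⌉ = 2389
j=10: r + 9k = 2670.513857… → ⌈·⌉ = 2671
j=11: r + 10k = 2952.085285… → ⌈·⌉ = 2953
j=12: r + 11k = 3233.656714… → ⌈·⌉ = 3234
j=13: r + 12k = 3515.228142… → ⌈·⌉ = 3516
j=14: r + 13k = 3796.799571… → ⌈·⌉ = 3797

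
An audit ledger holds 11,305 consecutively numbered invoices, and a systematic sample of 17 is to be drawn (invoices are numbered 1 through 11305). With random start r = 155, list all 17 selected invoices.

k = N/n = 11305/17 = 665
invoice 1: 155
invoice 2: 155 + 665 = 820
invoice 3: 820 + 665 = 1485
invoice 4: 1485 + 665 = 2150
invoice 5: 2150 + 665 = 2815
invoice 6: 2815 + 665 = 3480
invoice 7: 3480 + 665 = 4145
invoice 8: 4145 + 665 = 4810
invoice 9: 4810 + 665 = 5475
invoice 10: 5475 + 665 = 6140
invoice 11: 6140 + 665 = 6805
invoice 12: 6805 + 665 = 7470
invoice 13: 7470 + 665 = 8135
invoice 14: 8135 + 665 = 8800
invoice 15: 8800 + 665 = 9465
invoice 16: 9465 + 665 = 10130
invoice 17: 10130 + 665 = 10795

155, 820, 1485, 2150, 2815, 3480, 4145, 4810, 5475, 6140, 6805, 7470, 8135, 8800, 9465, 10130, 10795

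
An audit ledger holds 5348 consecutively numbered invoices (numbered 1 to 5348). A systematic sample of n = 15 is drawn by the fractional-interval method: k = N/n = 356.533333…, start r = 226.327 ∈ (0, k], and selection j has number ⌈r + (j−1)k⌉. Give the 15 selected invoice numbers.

227, 583, 940, 1296, 1653, 2009, 2366, 2723, 3079, 3436, 3792, 4149, 4505, 4862, 5218

j=1: r + 0k = 226.327 → ⌈·⌉ = 227
j=2: r + 1k = 582.860333… → ⌈·⌉ = 583
j=3: r + 2k = 939.393666… → ⌈·⌉ = 940
j=4: r + 3k = 1295.927 → ⌈·⌉ = 1296
j=5: r + 4k = 1652.460333… → ⌈·⌉ = 1653
j=6: r + 5k = 2008.993666… → ⌈·⌉ = 2009
j=7: r + 6k = 2365.527 → ⌈·⌉ = 2366
j=8: r + 7k = 2722.060333… → ⌈·⌉ = 2723
j=9: r + 8k = 3078.593666… → ⌈·⌉ = 3079
j=10: r + 9k = 3435.127 → ⌈·⌉ = 3436
j=11: r + 10k = 3791.660333… → ⌈·⌉ = 3792
j=12: r + 11k = 4148.193666… → ⌈·⌉ = 4149
j=13: r + 12k = 4504.727 → ⌈·⌉ = 4505
j=14: r + 13k = 4861.260333… → ⌈·⌉ = 4862
j=15: r + 14k = 5217.793666… → ⌈·⌉ = 5218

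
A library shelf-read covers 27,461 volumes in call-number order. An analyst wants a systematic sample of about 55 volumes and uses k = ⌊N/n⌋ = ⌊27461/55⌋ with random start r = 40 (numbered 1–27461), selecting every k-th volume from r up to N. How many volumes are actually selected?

k = ⌊27461/55⌋ = 499
Achieved size = ⌊(27461 − 40)/499⌋ + 1 = ⌊27421/499⌋ + 1 = 54 + 1 = 55
(last selection: 40 + 54×499 = 26986 ≤ 27461; next would be 27485 > 27461)

55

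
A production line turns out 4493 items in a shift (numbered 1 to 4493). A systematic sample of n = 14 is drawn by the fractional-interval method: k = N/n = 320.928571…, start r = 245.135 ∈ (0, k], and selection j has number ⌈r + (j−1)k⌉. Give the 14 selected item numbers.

246, 567, 887, 1208, 1529, 1850, 2171, 2492, 2813, 3134, 3455, 3776, 4097, 4418

j=1: r + 0k = 245.135 → ⌈·⌉ = 246
j=2: r + 1k = 566.063571… → ⌈·⌉ = 567
j=3: r + 2k = 886.992142… → ⌈·⌉ = 887
j=4: r + 3k = 1207.920714… → ⌈·⌉ = 1208
j=5: r + 4k = 1528.849285… → ⌈·⌉ = 1529
j=6: r + 5k = 1849.777857… → ⌈·⌉ = 1850
j=7: r + 6k = 2170.706428… → ⌈·⌉ = 2171
j=8: r + 7k = 2491.635 → ⌈·⌉ = 2492
j=9: r + 8k = 2812.563571… → ⌈·⌉ = 2813
j=10: r + 9k = 3133.492142… → ⌈·⌉ = 3134
j=11: r + 10k = 3454.420714… → ⌈·⌉ = 3455
j=12: r + 11k = 3775.349285… → ⌈·⌉ = 3776
j=13: r + 12k = 4096.277857… → ⌈·⌉ = 4097
j=14: r + 13k = 4417.206428… → ⌈·⌉ = 4418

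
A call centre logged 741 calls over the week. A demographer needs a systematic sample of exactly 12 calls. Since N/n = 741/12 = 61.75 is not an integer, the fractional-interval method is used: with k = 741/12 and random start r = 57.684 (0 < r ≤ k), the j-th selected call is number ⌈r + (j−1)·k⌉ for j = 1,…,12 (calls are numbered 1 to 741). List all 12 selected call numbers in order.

58, 120, 182, 243, 305, 367, 429, 490, 552, 614, 676, 737

j=1: r + 0k = 57.684 → ⌈·⌉ = 58
j=2: r + 1k = 119.434 → ⌈·⌉ = 120
j=3: r + 2k = 181.184 → ⌈·⌉ = 182
j=4: r + 3k = 242.934 → ⌈·⌉ = 243
j=5: r + 4k = 304.684 → ⌈·⌉ = 305
j=6: r + 5k = 366.434 → ⌈·⌉ = 367
j=7: r + 6k = 428.184 → ⌈·⌉ = 429
j=8: r + 7k = 489.934 → ⌈·⌉ = 490
j=9: r + 8k = 551.684 → ⌈·⌉ = 552
j=10: r + 9k = 613.434 → ⌈·⌉ = 614
j=11: r + 10k = 675.184 → ⌈·⌉ = 676
j=12: r + 11k = 736.934 → ⌈·⌉ = 737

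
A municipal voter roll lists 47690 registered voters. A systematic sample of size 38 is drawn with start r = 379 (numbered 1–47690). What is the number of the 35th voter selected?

43049

k = 47690/38 = 1255
35th selection = r + (35−1)·k = 379 + 34×1255 = 379 + 42670 = 43049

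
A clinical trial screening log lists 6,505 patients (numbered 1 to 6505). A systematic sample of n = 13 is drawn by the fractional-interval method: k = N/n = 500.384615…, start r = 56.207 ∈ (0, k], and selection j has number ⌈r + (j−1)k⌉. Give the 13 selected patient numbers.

j=1: r + 0k = 56.207 → ⌈·⌉ = 57
j=2: r + 1k = 556.591615… → ⌈·⌉ = 557
j=3: r + 2k = 1056.976230… → ⌈·⌉ = 1057
j=4: r + 3k = 1557.360846… → ⌈·⌉ = 1558
j=5: r + 4k = 2057.745461… → ⌈·⌉ = 2058
j=6: r + 5k = 2558.130076… → ⌈·⌉ = 2559
j=7: r + 6k = 3058.514692… → ⌈·⌉ = 3059
j=8: r + 7k = 3558.899307… → ⌈·⌉ = 3559
j=9: r + 8k = 4059.283923… → ⌈·⌉ = 4060
j=10: r + 9k = 4559.668538… → ⌈·⌉ = 4560
j=11: r + 10k = 5060.053153… → ⌈·⌉ = 5061
j=12: r + 11k = 5560.437769… → ⌈·⌉ = 5561
j=13: r + 12k = 6060.822384… → ⌈·⌉ = 6061

57, 557, 1057, 1558, 2058, 2559, 3059, 3559, 4060, 4560, 5061, 5561, 6061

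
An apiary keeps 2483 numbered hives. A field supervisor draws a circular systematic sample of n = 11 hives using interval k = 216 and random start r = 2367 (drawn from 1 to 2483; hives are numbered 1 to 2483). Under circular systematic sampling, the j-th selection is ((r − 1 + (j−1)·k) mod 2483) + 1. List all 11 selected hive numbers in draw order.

Selection 1: 2367
Selection 2: 2367 + 216 = 2583 → 2583 − 2483 = 100
Selection 3: 100 + 216 = 316
Selection 4: 316 + 216 = 532
Selection 5: 532 + 216 = 748
Selection 6: 748 + 216 = 964
Selection 7: 964 + 216 = 1180
Selection 8: 1180 + 216 = 1396
Selection 9: 1396 + 216 = 1612
Selection 10: 1612 + 216 = 1828
Selection 11: 1828 + 216 = 2044

2367, 100, 316, 532, 748, 964, 1180, 1396, 1612, 1828, 2044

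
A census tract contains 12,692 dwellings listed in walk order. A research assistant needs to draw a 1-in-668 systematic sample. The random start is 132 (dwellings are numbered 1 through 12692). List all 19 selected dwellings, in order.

132, 800, 1468, 2136, 2804, 3472, 4140, 4808, 5476, 6144, 6812, 7480, 8148, 8816, 9484, 10152, 10820, 11488, 12156

dwelling 1: 132
dwelling 2: 132 + 668 = 800
dwelling 3: 800 + 668 = 1468
dwelling 4: 1468 + 668 = 2136
dwelling 5: 2136 + 668 = 2804
dwelling 6: 2804 + 668 = 3472
dwelling 7: 3472 + 668 = 4140
dwelling 8: 4140 + 668 = 4808
dwelling 9: 4808 + 668 = 5476
dwelling 10: 5476 + 668 = 6144
dwelling 11: 6144 + 668 = 6812
dwelling 12: 6812 + 668 = 7480
dwelling 13: 7480 + 668 = 8148
dwelling 14: 8148 + 668 = 8816
dwelling 15: 8816 + 668 = 9484
dwelling 16: 9484 + 668 = 10152
dwelling 17: 10152 + 668 = 10820
dwelling 18: 10820 + 668 = 11488
dwelling 19: 11488 + 668 = 12156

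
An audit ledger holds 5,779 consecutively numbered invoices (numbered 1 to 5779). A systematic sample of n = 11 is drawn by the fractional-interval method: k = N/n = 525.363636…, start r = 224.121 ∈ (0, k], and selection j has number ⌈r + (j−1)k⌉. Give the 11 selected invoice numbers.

225, 750, 1275, 1801, 2326, 2851, 3377, 3902, 4428, 4953, 5478

j=1: r + 0k = 224.121 → ⌈·⌉ = 225
j=2: r + 1k = 749.484636… → ⌈·⌉ = 750
j=3: r + 2k = 1274.848272… → ⌈·⌉ = 1275
j=4: r + 3k = 1800.211909… → ⌈·⌉ = 1801
j=5: r + 4k = 2325.575545… → ⌈·⌉ = 2326
j=6: r + 5k = 2850.939181… → ⌈·⌉ = 2851
j=7: r + 6k = 3376.302818… → ⌈·⌉ = 3377
j=8: r + 7k = 3901.666454… → ⌈·⌉ = 3902
j=9: r + 8k = 4427.030090… → ⌈·⌉ = 4428
j=10: r + 9k = 4952.393727… → ⌈·⌉ = 4953
j=11: r + 10k = 5477.757363… → ⌈·⌉ = 5478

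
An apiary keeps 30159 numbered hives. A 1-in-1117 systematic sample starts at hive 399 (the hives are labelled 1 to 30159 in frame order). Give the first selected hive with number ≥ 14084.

14920

k = 1117
Steps past start: ⌈(14084 − 399)/1117⌉ = ⌈13685/1117⌉ = 13
Selected hive: 399 + 13×1117 = 14920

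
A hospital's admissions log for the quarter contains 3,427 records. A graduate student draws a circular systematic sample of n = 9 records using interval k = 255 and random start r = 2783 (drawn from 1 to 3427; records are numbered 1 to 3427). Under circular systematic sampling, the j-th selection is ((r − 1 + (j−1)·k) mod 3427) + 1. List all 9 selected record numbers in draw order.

2783, 3038, 3293, 121, 376, 631, 886, 1141, 1396

Selection 1: 2783
Selection 2: 2783 + 255 = 3038
Selection 3: 3038 + 255 = 3293
Selection 4: 3293 + 255 = 3548 → 3548 − 3427 = 121
Selection 5: 121 + 255 = 376
Selection 6: 376 + 255 = 631
Selection 7: 631 + 255 = 886
Selection 8: 886 + 255 = 1141
Selection 9: 1141 + 255 = 1396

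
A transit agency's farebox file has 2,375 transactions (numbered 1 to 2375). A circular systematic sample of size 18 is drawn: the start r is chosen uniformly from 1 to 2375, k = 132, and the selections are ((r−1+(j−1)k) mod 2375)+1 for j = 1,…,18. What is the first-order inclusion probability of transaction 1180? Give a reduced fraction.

For each position j, as r ranges over 1…2375 the j-th selection hits every transaction exactly once, so transaction 1180 is selected for exactly 18 of the 2375 starts.
Inclusion probability = 18/2375.

18/2375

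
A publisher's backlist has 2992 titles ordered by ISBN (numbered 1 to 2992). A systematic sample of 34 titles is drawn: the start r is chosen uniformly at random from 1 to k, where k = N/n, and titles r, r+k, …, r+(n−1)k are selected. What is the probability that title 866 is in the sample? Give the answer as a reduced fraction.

k = 2992/34 = 88.
Title 866 is selected iff r ≡ 866 (mod 88); exactly one such r in {1,…,88}.
Inclusion probability = 1/88.

1/88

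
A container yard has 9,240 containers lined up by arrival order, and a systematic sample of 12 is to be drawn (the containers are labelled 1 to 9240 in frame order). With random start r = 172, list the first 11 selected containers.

k = N/n = 9240/12 = 770
container 1: 172
container 2: 172 + 770 = 942
container 3: 942 + 770 = 1712
container 4: 1712 + 770 = 2482
container 5: 2482 + 770 = 3252
container 6: 3252 + 770 = 4022
container 7: 4022 + 770 = 4792
container 8: 4792 + 770 = 5562
container 9: 5562 + 770 = 6332
container 10: 6332 + 770 = 7102
container 11: 7102 + 770 = 7872

172, 942, 1712, 2482, 3252, 4022, 4792, 5562, 6332, 7102, 7872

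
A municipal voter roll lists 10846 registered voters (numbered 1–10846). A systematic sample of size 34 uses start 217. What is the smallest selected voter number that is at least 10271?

10425

k = 10846/34 = 319
Steps past start: ⌈(10271 − 217)/319⌉ = ⌈10054/319⌉ = 32
Selected voter: 217 + 32×319 = 10425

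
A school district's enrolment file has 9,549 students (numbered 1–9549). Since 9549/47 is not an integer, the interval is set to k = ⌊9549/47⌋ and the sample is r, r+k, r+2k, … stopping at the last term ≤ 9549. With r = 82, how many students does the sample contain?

k = ⌊9549/47⌋ = 203
Achieved size = ⌊(9549 − 82)/203⌋ + 1 = ⌊9467/203⌋ + 1 = 46 + 1 = 47
(last selection: 82 + 46×203 = 9420 ≤ 9549; next would be 9623 > 9549)

47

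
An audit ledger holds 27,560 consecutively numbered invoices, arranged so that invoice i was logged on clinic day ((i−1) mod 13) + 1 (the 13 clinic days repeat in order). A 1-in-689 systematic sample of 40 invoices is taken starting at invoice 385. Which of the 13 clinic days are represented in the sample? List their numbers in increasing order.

Consecutive selections differ by k = 689, so their clinic day numbers differ by 689 mod 13 = 0.
gcd(689, 13) = 13, so the sample visits 13/13 = 1 distinct residues mod 13.
Start 385 is clinic day 8; the clinic days hit are 8.

8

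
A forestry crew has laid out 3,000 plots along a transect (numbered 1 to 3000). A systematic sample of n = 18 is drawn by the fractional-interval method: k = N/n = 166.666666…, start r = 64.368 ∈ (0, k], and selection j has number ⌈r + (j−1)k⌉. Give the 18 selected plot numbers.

65, 232, 398, 565, 732, 898, 1065, 1232, 1398, 1565, 1732, 1898, 2065, 2232, 2398, 2565, 2732, 2898

j=1: r + 0k = 64.368 → ⌈·⌉ = 65
j=2: r + 1k = 231.034666… → ⌈·⌉ = 232
j=3: r + 2k = 397.701333… → ⌈·⌉ = 398
j=4: r + 3k = 564.368 → ⌈·⌉ = 565
j=5: r + 4k = 731.034666… → ⌈·⌉ = 732
j=6: r + 5k = 897.701333… → ⌈·⌉ = 898
j=7: r + 6k = 1064.368 → ⌈·⌉ = 1065
j=8: r + 7k = 1231.034666… → ⌈·⌉ = 1232
j=9: r + 8k = 1397.701333… → ⌈·⌉ = 1398
j=10: r + 9k = 1564.368 → ⌈·⌉ = 1565
j=11: r + 10k = 1731.034666… → ⌈·⌉ = 1732
j=12: r + 11k = 1897.701333… → ⌈·⌉ = 1898
j=13: r + 12k = 2064.368 → ⌈·⌉ = 2065
j=14: r + 13k = 2231.034666… → ⌈·⌉ = 2232
j=15: r + 14k = 2397.701333… → ⌈·⌉ = 2398
j=16: r + 15k = 2564.368 → ⌈·⌉ = 2565
j=17: r + 16k = 2731.034666… → ⌈·⌉ = 2732
j=18: r + 17k = 2897.701333… → ⌈·⌉ = 2898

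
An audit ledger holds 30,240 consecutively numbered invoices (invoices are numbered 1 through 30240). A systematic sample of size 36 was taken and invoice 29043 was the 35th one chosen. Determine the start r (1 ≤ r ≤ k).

483

k = 30240/36 = 840
r = 29043 − (35−1)×840 = 29043 − 28560 = 483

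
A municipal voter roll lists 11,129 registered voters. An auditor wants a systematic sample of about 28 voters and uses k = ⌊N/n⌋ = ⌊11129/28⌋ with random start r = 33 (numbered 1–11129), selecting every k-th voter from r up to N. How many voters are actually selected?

28

k = ⌊11129/28⌋ = 397
Achieved size = ⌊(11129 − 33)/397⌋ + 1 = ⌊11096/397⌋ + 1 = 27 + 1 = 28
(last selection: 33 + 27×397 = 10752 ≤ 11129; next would be 11149 > 11129)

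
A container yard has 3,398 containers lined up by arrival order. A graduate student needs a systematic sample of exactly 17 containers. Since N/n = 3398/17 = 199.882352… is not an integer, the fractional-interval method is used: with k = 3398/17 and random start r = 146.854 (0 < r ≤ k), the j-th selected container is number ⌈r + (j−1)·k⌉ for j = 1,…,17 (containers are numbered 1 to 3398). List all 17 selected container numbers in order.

147, 347, 547, 747, 947, 1147, 1347, 1547, 1746, 1946, 2146, 2346, 2546, 2746, 2946, 3146, 3345

j=1: r + 0k = 146.854 → ⌈·⌉ = 147
j=2: r + 1k = 346.736352… → ⌈·⌉ = 347
j=3: r + 2k = 546.618705… → ⌈·⌉ = 547
j=4: r + 3k = 746.501058… → ⌈·⌉ = 747
j=5: r + 4k = 946.383411… → ⌈·⌉ = 947
j=6: r + 5k = 1146.265764… → ⌈·⌉ = 1147
j=7: r + 6k = 1346.148117… → ⌈·⌉ = 1347
j=8: r + 7k = 1546.030470… → ⌈·⌉ = 1547
j=9: r + 8k = 1745.912823… → ⌈·⌉ = 1746
j=10: r + 9k = 1945.795176… → ⌈·⌉ = 1946
j=11: r + 10k = 2145.677529… → ⌈·⌉ = 2146
j=12: r + 11k = 2345.559882… → ⌈·⌉ = 2346
j=13: r + 12k = 2545.442235… → ⌈·⌉ = 2546
j=14: r + 13k = 2745.324588… → ⌈·⌉ = 2746
j=15: r + 14k = 2945.206941… → ⌈·⌉ = 2946
j=16: r + 15k = 3145.089294… → ⌈·⌉ = 3146
j=17: r + 16k = 3344.971647… → ⌈·⌉ = 3345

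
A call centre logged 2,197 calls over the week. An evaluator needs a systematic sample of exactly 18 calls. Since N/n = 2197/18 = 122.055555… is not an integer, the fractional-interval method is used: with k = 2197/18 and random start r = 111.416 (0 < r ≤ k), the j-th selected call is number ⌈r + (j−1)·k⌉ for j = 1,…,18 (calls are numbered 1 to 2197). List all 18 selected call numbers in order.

112, 234, 356, 478, 600, 722, 844, 966, 1088, 1210, 1332, 1455, 1577, 1699, 1821, 1943, 2065, 2187

j=1: r + 0k = 111.416 → ⌈·⌉ = 112
j=2: r + 1k = 233.471555… → ⌈·⌉ = 234
j=3: r + 2k = 355.527111… → ⌈·⌉ = 356
j=4: r + 3k = 477.582666… → ⌈·⌉ = 478
j=5: r + 4k = 599.638222… → ⌈·⌉ = 600
j=6: r + 5k = 721.693777… → ⌈·⌉ = 722
j=7: r + 6k = 843.749333… → ⌈·⌉ = 844
j=8: r + 7k = 965.804888… → ⌈·⌉ = 966
j=9: r + 8k = 1087.860444… → ⌈·⌉ = 1088
j=10: r + 9k = 1209.916 → ⌈·⌉ = 1210
j=11: r + 10k = 1331.971555… → ⌈·⌉ = 1332
j=12: r + 11k = 1454.027111… → ⌈·⌉ = 1455
j=13: r + 12k = 1576.082666… → ⌈·⌉ = 1577
j=14: r + 13k = 1698.138222… → ⌈·⌉ = 1699
j=15: r + 14k = 1820.193777… → ⌈·⌉ = 1821
j=16: r + 15k = 1942.249333… → ⌈·⌉ = 1943
j=17: r + 16k = 2064.304888… → ⌈·⌉ = 2065
j=18: r + 17k = 2186.360444… → ⌈·⌉ = 2187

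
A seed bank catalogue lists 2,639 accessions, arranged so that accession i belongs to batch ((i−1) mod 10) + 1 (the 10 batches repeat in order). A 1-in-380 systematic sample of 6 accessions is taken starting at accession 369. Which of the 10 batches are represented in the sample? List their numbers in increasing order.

9

Consecutive selections differ by k = 380, so their batch numbers differ by 380 mod 10 = 0.
gcd(380, 10) = 10, so the sample visits 10/10 = 1 distinct residues mod 10.
Start 369 is batch 9; the batches hit are 9.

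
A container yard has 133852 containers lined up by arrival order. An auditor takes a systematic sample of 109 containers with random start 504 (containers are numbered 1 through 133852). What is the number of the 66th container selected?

k = 133852/109 = 1228
66th selection = r + (66−1)·k = 504 + 65×1228 = 504 + 79820 = 80324

80324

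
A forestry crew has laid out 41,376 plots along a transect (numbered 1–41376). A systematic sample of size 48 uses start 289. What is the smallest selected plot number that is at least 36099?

36493

k = 41376/48 = 862
Steps past start: ⌈(36099 − 289)/862⌉ = ⌈35810/862⌉ = 42
Selected plot: 289 + 42×862 = 36493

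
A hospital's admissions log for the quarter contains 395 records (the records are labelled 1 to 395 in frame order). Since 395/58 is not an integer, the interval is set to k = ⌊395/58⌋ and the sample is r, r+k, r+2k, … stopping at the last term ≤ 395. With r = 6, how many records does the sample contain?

65

k = ⌊395/58⌋ = 6
Achieved size = ⌊(395 − 6)/6⌋ + 1 = ⌊389/6⌋ + 1 = 64 + 1 = 65
(last selection: 6 + 64×6 = 390 ≤ 395; next would be 396 > 395)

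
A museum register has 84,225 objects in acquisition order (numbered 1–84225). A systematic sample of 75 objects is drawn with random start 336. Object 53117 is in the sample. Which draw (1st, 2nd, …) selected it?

48

k = 84225/75 = 1123
position = (53117 − 336)/1123 + 1 = 52781/1123 + 1 = 47 + 1 = 48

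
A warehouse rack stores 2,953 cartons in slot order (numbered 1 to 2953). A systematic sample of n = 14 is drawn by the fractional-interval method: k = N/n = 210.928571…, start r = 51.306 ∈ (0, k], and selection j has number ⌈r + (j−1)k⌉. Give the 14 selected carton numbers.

52, 263, 474, 685, 896, 1106, 1317, 1528, 1739, 1950, 2161, 2372, 2583, 2794

j=1: r + 0k = 51.306 → ⌈·⌉ = 52
j=2: r + 1k = 262.234571… → ⌈·⌉ = 263
j=3: r + 2k = 473.163142… → ⌈·⌉ = 474
j=4: r + 3k = 684.091714… → ⌈·⌉ = 685
j=5: r + 4k = 895.020285… → ⌈·⌉ = 896
j=6: r + 5k = 1105.948857… → ⌈·⌉ = 1106
j=7: r + 6k = 1316.877428… → ⌈·⌉ = 1317
j=8: r + 7k = 1527.806 → ⌈·⌉ = 1528
j=9: r + 8k = 1738.734571… → ⌈·⌉ = 1739
j=10: r + 9k = 1949.663142… → ⌈·⌉ = 1950
j=11: r + 10k = 2160.591714… → ⌈·⌉ = 2161
j=12: r + 11k = 2371.520285… → ⌈·⌉ = 2372
j=13: r + 12k = 2582.448857… → ⌈·⌉ = 2583
j=14: r + 13k = 2793.377428… → ⌈·⌉ = 2794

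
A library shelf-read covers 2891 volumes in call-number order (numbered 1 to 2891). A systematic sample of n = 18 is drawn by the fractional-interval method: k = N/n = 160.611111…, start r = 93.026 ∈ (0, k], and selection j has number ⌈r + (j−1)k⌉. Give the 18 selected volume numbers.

j=1: r + 0k = 93.026 → ⌈·⌉ = 94
j=2: r + 1k = 253.637111… → ⌈·⌉ = 254
j=3: r + 2k = 414.248222… → ⌈·⌉ = 415
j=4: r + 3k = 574.859333… → ⌈·⌉ = 575
j=5: r + 4k = 735.470444… → ⌈·⌉ = 736
j=6: r + 5k = 896.081555… → ⌈·⌉ = 897
j=7: r + 6k = 1056.692666… → ⌈·⌉ = 1057
j=8: r + 7k = 1217.303777… → ⌈·⌉ = 1218
j=9: r + 8k = 1377.914888… → ⌈·⌉ = 1378
j=10: r + 9k = 1538.526 → ⌈·⌉ = 1539
j=11: r + 10k = 1699.137111… → ⌈·⌉ = 1700
j=12: r + 11k = 1859.748222… → ⌈·⌉ = 1860
j=13: r + 12k = 2020.359333… → ⌈·⌉ = 2021
j=14: r + 13k = 2180.970444… → ⌈·⌉ = 2181
j=15: r + 14k = 2341.581555… → ⌈·⌉ = 2342
j=16: r + 15k = 2502.192666… → ⌈·⌉ = 2503
j=17: r + 16k = 2662.803777… → ⌈·⌉ = 2663
j=18: r + 17k = 2823.414888… → ⌈·⌉ = 2824

94, 254, 415, 575, 736, 897, 1057, 1218, 1378, 1539, 1700, 1860, 2021, 2181, 2342, 2503, 2663, 2824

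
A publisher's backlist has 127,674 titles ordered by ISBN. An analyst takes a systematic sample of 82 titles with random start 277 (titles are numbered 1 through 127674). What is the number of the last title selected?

126394

k = 127674/82 = 1557
82nd selection = r + (82−1)·k = 277 + 81×1557 = 277 + 126117 = 126394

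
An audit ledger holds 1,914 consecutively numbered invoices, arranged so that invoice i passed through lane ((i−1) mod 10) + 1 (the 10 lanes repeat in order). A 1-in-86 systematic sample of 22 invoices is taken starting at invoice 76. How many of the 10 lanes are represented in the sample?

Consecutive selections differ by k = 86, so their lane numbers differ by 86 mod 10 = 6.
gcd(86, 10) = 2, so the sample visits 10/2 = 5 distinct residues mod 10.
Start 76 is lane 6; the lanes hit are 2, 4, 6, 8, 10.

5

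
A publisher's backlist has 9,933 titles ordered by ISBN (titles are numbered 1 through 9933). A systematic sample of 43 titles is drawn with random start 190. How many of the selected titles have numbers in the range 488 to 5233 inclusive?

20

k = 9933/43 = 231
First selection ≥ 488: 190 + ⌈(488−190)/231⌉·231 = 190 + 2×231 = 652
Last selection ≤ 5233: 190 + ⌊(5233−190)/231⌋·231 = 190 + 21×231 = 5041
Count = 21 − 2 + 1 = 20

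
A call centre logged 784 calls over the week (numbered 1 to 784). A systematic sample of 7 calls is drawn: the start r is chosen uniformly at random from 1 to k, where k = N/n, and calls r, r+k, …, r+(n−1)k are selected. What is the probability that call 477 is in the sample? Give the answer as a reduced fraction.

k = 784/7 = 112.
Call 477 is selected iff r ≡ 477 (mod 112); exactly one such r in {1,…,112}.
Inclusion probability = 1/112.

1/112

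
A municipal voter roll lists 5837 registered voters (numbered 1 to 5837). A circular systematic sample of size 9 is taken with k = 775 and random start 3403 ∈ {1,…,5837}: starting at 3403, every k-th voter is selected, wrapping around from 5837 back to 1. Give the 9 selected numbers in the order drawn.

Selection 1: 3403
Selection 2: 3403 + 775 = 4178
Selection 3: 4178 + 775 = 4953
Selection 4: 4953 + 775 = 5728
Selection 5: 5728 + 775 = 6503 → 6503 − 5837 = 666
Selection 6: 666 + 775 = 1441
Selection 7: 1441 + 775 = 2216
Selection 8: 2216 + 775 = 2991
Selection 9: 2991 + 775 = 3766

3403, 4178, 4953, 5728, 666, 1441, 2216, 2991, 3766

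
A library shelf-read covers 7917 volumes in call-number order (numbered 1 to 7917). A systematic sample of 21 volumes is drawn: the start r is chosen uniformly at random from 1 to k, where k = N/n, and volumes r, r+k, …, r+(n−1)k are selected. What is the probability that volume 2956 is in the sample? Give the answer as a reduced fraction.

1/377

k = 7917/21 = 377.
Volume 2956 is selected iff r ≡ 2956 (mod 377); exactly one such r in {1,…,377}.
Inclusion probability = 1/377.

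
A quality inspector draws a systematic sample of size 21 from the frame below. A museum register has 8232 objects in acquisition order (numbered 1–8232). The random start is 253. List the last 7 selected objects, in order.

k = N/n = 8232/21 = 392
15th selection = 253 + 14×392 = 5741
16th: 5741 + 392 = 6133
17th: 6133 + 392 = 6525
18th: 6525 + 392 = 6917
19th: 6917 + 392 = 7309
20th: 7309 + 392 = 7701
21st: 7701 + 392 = 8093

5741, 6133, 6525, 6917, 7309, 7701, 8093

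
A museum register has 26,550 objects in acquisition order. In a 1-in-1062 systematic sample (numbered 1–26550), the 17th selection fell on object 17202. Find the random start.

210

k = 1062
r = 17202 − (17−1)×1062 = 17202 − 16992 = 210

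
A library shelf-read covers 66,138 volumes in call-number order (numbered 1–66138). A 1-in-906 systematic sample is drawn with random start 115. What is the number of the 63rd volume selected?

56287

k = 906
63rd selection = r + (63−1)·k = 115 + 62×906 = 115 + 56172 = 56287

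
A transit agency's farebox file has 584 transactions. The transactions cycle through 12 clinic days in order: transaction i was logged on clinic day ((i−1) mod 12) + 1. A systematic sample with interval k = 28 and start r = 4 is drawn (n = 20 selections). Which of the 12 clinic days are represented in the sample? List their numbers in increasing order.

4, 8, 12

Consecutive selections differ by k = 28, so their clinic day numbers differ by 28 mod 12 = 4.
gcd(28, 12) = 4, so the sample visits 12/4 = 3 distinct residues mod 12.
Start 4 is clinic day 4; the clinic days hit are 4, 8, 12.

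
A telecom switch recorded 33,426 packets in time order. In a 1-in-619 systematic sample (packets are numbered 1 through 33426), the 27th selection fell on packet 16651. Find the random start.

557

k = 619
r = 16651 − (27−1)×619 = 16651 − 16094 = 557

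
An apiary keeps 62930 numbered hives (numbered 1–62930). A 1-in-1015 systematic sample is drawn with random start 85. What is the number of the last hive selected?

62000

k = 1015
62nd selection = r + (62−1)·k = 85 + 61×1015 = 85 + 61915 = 62000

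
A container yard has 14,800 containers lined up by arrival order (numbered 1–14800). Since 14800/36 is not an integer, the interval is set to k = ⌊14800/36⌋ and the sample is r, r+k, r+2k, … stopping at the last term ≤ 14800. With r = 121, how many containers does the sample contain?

36

k = ⌊14800/36⌋ = 411
Achieved size = ⌊(14800 − 121)/411⌋ + 1 = ⌊14679/411⌋ + 1 = 35 + 1 = 36
(last selection: 121 + 35×411 = 14506 ≤ 14800; next would be 14917 > 14800)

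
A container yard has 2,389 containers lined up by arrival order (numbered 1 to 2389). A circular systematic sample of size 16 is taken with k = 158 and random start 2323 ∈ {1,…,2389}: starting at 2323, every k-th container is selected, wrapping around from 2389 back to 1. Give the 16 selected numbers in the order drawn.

2323, 92, 250, 408, 566, 724, 882, 1040, 1198, 1356, 1514, 1672, 1830, 1988, 2146, 2304

Selection 1: 2323
Selection 2: 2323 + 158 = 2481 → 2481 − 2389 = 92
Selection 3: 92 + 158 = 250
Selection 4: 250 + 158 = 408
Selection 5: 408 + 158 = 566
Selection 6: 566 + 158 = 724
Selection 7: 724 + 158 = 882
Selection 8: 882 + 158 = 1040
Selection 9: 1040 + 158 = 1198
Selection 10: 1198 + 158 = 1356
Selection 11: 1356 + 158 = 1514
Selection 12: 1514 + 158 = 1672
Selection 13: 1672 + 158 = 1830
Selection 14: 1830 + 158 = 1988
Selection 15: 1988 + 158 = 2146
Selection 16: 2146 + 158 = 2304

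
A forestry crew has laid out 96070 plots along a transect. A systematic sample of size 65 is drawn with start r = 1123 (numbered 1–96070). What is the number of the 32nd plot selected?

46941

k = 96070/65 = 1478
32nd selection = r + (32−1)·k = 1123 + 31×1478 = 1123 + 45818 = 46941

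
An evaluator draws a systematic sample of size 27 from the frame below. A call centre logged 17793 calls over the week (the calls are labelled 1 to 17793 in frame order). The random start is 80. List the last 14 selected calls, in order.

8647, 9306, 9965, 10624, 11283, 11942, 12601, 13260, 13919, 14578, 15237, 15896, 16555, 17214

k = N/n = 17793/27 = 659
14th selection = 80 + 13×659 = 8647
15th: 8647 + 659 = 9306
16th: 9306 + 659 = 9965
17th: 9965 + 659 = 10624
18th: 10624 + 659 = 11283
19th: 11283 + 659 = 11942
20th: 11942 + 659 = 12601
21st: 12601 + 659 = 13260
22nd: 13260 + 659 = 13919
23rd: 13919 + 659 = 14578
24th: 14578 + 659 = 15237
25th: 15237 + 659 = 15896
26th: 15896 + 659 = 16555
27th: 16555 + 659 = 17214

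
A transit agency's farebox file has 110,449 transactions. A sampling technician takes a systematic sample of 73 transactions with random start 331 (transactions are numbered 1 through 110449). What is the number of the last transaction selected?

109267

k = 110449/73 = 1513
73rd selection = r + (73−1)·k = 331 + 72×1513 = 331 + 108936 = 109267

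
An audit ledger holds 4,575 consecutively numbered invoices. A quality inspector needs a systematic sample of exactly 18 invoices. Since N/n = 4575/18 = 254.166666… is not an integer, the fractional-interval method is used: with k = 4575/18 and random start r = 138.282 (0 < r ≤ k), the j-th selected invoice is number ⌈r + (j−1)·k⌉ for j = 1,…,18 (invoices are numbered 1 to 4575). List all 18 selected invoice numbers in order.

j=1: r + 0k = 138.282 → ⌈·⌉ = 139
j=2: r + 1k = 392.448666… → ⌈·⌉ = 393
j=3: r + 2k = 646.615333… → ⌈·⌉ = 647
j=4: r + 3k = 900.782 → ⌈·⌉ = 901
j=5: r + 4k = 1154.948666… → ⌈·⌉ = 1155
j=6: r + 5k = 1409.115333… → ⌈·⌉ = 1410
j=7: r + 6k = 1663.282 → ⌈·⌉ = 1664
j=8: r + 7k = 1917.448666… → ⌈·⌉ = 1918
j=9: r + 8k = 2171.615333… → ⌈·⌉ = 2172
j=10: r + 9k = 2425.782 → ⌈·⌉ = 2426
j=11: r + 10k = 2679.948666… → ⌈·⌉ = 2680
j=12: r + 11k = 2934.115333… → ⌈·⌉ = 2935
j=13: r + 12k = 3188.282 → ⌈·⌉ = 3189
j=14: r + 13k = 3442.448666… → ⌈·⌉ = 3443
j=15: r + 14k = 3696.615333… → ⌈·⌉ = 3697
j=16: r + 15k = 3950.782 → ⌈·⌉ = 3951
j=17: r + 16k = 4204.948666… → ⌈·⌉ = 4205
j=18: r + 17k = 4459.115333… → ⌈·⌉ = 4460

139, 393, 647, 901, 1155, 1410, 1664, 1918, 2172, 2426, 2680, 2935, 3189, 3443, 3697, 3951, 4205, 4460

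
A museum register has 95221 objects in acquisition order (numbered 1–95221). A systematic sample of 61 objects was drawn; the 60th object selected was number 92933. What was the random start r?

k = 95221/61 = 1561
r = 92933 − (60−1)×1561 = 92933 − 92099 = 834

834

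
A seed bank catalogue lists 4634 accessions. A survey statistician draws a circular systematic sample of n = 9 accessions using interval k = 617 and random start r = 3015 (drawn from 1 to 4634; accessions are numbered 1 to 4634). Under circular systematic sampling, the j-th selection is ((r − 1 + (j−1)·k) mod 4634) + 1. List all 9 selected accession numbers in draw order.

3015, 3632, 4249, 232, 849, 1466, 2083, 2700, 3317

Selection 1: 3015
Selection 2: 3015 + 617 = 3632
Selection 3: 3632 + 617 = 4249
Selection 4: 4249 + 617 = 4866 → 4866 − 4634 = 232
Selection 5: 232 + 617 = 849
Selection 6: 849 + 617 = 1466
Selection 7: 1466 + 617 = 2083
Selection 8: 2083 + 617 = 2700
Selection 9: 2700 + 617 = 3317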